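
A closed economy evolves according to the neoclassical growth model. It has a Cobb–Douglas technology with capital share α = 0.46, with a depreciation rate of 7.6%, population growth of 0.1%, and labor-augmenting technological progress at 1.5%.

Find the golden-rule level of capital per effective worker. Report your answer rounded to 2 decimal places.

The golden rule sets f'(k) = n + g + δ, i.e. α·k^(α−1) = n + g + δ.
So k^(1−α) = α / (n + g + δ) = 0.46 / 0.092 = 5.0000.
k_gold = 5.0000^(1/0.54) ≈ 19.6965

k_gold ≈ 19.70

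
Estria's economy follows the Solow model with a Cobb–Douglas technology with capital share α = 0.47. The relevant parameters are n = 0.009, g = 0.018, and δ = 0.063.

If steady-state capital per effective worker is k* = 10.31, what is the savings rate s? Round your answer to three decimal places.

s ≈ 0.310

Steady state requires s·f(k) = (n + g + δ)·k, i.e. s·k^α = (n + g + δ)·k.
So s / (n + g + δ) = (k*)^(1−α) = 10.31^0.53 = 3.4437.
Therefore s = 3.4437 × (n + g + δ) = 3.4437 × 0.090 = 0.3099.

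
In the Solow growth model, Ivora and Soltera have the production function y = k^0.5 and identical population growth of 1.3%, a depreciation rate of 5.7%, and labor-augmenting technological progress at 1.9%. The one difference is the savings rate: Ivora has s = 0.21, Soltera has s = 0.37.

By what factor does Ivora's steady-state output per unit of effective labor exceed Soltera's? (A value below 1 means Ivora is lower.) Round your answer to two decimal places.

Steady-state y* = [s/(n + g + δ)]^(α/(1−α)), so the ratio is [ (s_I/(n + g + δ)_I) / (s_S/(n + g + δ)_S) ]^1.
s_I/(n + g + δ)_I = 0.21/0.089 = 2.3596; s_S/(n + g + δ)_S = 0.37/0.089 = 4.1573.
Ratio = (2.3596/4.1573)^1 = 0.5676^1 ≈ 0.5676

y*_I / y*_S ≈ 0.57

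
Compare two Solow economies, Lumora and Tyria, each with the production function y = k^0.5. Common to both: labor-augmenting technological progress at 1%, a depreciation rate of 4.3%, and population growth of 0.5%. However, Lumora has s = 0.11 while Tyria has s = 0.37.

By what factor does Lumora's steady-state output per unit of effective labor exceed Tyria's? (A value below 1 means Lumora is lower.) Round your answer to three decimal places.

y*_L / y*_T ≈ 0.297

Steady-state y* = [s/(n + g + δ)]^(α/(1−α)), so the ratio is [ (s_L/(n + g + δ)_L) / (s_T/(n + g + δ)_T) ]^1.
s_L/(n + g + δ)_L = 0.11/0.058 = 1.8966; s_T/(n + g + δ)_T = 0.37/0.058 = 6.3793.
Ratio = (1.8966/6.3793)^1 = 0.2973^1 ≈ 0.2973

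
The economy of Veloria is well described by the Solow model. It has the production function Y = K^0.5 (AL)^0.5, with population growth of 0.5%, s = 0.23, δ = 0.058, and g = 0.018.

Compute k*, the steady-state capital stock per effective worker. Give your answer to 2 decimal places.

At the steady state, Δk = 0, so s·k^α = (n + g + δ)·k.
Rearranging, k^(1−α) = s / (n + g + δ).
k^0.5 = 0.23 / (0.005 + 0.018 + 0.058) = 0.23 / 0.081 = 2.8395
k* = 2.8395^(1/0.5) ≈ 8.0628

k* ≈ 8.06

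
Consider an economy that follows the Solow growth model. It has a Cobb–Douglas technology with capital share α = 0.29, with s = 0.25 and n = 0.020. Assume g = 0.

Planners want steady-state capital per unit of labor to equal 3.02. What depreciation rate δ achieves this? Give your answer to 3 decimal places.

At the steady state, Δk = 0, so s·k^α = (n + δ)·k.
So s / (n + δ) = (k*)^(1−α) = 3.02^0.71 = 2.1918.
Therefore n + δ = s / 2.1918 = 0.25 / 2.1918 = 0.1141, so δ = 0.1141 − 0.020 = 0.0941.

δ ≈ 0.094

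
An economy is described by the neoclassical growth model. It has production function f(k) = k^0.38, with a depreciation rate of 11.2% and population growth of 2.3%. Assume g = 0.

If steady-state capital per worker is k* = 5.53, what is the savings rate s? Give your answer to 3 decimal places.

s ≈ 0.390

Steady state requires s·f(k) = (n + δ)·k, i.e. s·k^α = (n + δ)·k.
So s / (n + δ) = (k*)^(1−α) = 5.53^0.62 = 2.8873.
Therefore s = 2.8873 × (n + δ) = 2.8873 × 0.135 = 0.3898.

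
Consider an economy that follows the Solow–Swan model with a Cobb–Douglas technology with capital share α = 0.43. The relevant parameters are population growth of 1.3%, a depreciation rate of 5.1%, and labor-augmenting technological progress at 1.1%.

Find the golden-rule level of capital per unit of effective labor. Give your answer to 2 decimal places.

The golden rule sets f'(k) = n + g + δ, i.e. α·k^(α−1) = n + g + δ.
So k^(1−α) = α / (n + g + δ) = 0.43 / 0.075 = 5.7333.
k_gold = 5.7333^(1/0.57) ≈ 21.4059

k_gold ≈ 21.41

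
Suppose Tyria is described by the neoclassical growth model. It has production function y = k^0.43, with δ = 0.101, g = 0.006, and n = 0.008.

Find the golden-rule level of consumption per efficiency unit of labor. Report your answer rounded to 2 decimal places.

At the golden rule, f'(k) = n + g + δ, so α·k^(α−1) = n + g + δ and k_gold = (α/(n + g + δ))^(1/(1−α)).
k_gold = (0.43/0.115)^(1/0.57) = 3.7391^1.7544 ≈ 10.1126
c_gold = f(k_gold) − (n + g + δ)·k_gold = 2.7045 − 0.115×10.1126 ≈ 1.5416

c_gold ≈ 1.54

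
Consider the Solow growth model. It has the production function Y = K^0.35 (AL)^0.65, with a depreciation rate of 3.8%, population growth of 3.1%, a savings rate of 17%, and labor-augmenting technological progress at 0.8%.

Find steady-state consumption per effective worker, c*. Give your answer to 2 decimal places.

In steady state, investment equals break-even investment: s·k^α = (n + g + δ)·k.
Rearranging, k^(1−α) = s / (n + g + δ).
k^0.65 = 0.17 / (0.031 + 0.008 + 0.038) = 0.17 / 0.077 = 2.2078
k* = 2.2078^(1/0.65) ≈ 3.3820
y* = (k*)^α = 3.3820^0.35 ≈ 1.5318
c* = (1 − s)·y* = (1 − 0.17) × 1.5318 ≈ 1.2714

c* ≈ 1.27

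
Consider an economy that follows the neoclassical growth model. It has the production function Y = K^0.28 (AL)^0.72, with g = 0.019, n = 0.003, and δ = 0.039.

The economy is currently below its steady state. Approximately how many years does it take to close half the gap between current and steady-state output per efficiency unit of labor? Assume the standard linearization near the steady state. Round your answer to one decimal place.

half-life ≈ 15.8 years

Near the steady state the convergence rate is λ = (1 − α)(n + g + δ).
λ = (1 − 0.28) × 0.061 = 0.72 × 0.061 = 0.04392
Half-life = ln 2 / λ = 0.6931 / 0.04392 ≈ 15.78 years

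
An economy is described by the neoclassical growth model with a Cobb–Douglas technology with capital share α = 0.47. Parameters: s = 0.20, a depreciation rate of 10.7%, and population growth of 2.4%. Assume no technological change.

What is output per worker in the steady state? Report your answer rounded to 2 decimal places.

y* ≈ 1.46

Steady state requires s·f(k) = (n + δ)·k, i.e. s·k^α = (n + δ)·k.
Dividing both sides by k: k^(1−α) = s / (n + δ).
k^0.53 = 0.20 / (0.024 + 0.107) = 0.20 / 0.131 = 1.5267
k* = 1.5267^(1/0.53) ≈ 2.2218
y* = (k*)^α = 2.2218^0.47 ≈ 1.4553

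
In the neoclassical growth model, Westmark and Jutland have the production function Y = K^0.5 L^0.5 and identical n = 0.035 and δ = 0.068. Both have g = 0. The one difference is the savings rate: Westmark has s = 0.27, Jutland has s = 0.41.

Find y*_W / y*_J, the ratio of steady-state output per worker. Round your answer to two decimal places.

Steady-state y* = [s/(n + δ)]^(α/(1−α)), so the ratio is [ (s_W/(n + δ)_W) / (s_J/(n + δ)_J) ]^1.
s_W/(n + δ)_W = 0.27/0.103 = 2.6214; s_J/(n + δ)_J = 0.41/0.103 = 3.9806.
Ratio = (2.6214/3.9806)^1 = 0.6585^1 ≈ 0.6585

ratio ≈ 0.66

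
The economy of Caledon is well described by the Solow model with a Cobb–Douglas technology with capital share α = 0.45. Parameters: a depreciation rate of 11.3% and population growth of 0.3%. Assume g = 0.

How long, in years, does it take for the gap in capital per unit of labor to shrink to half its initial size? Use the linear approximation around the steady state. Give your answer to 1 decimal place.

Near the steady state the convergence rate is λ = (1 − α)(n + δ).
λ = (1 − 0.45) × 0.116 = 0.55 × 0.116 = 0.0638
Half-life = ln 2 / λ = 0.6931 / 0.0638 ≈ 10.86 years

about 10.9 years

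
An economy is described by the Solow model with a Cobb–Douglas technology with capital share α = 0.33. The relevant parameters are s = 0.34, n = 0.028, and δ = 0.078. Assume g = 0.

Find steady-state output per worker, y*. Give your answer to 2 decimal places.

In steady state, investment equals break-even investment: s·k^α = (n + δ)·k.
Rearranging, k^(1−α) = s / (n + δ).
k^0.67 = 0.34 / (0.028 + 0.078) = 0.34 / 0.106 = 3.2075
k* = 3.2075^(1/0.67) ≈ 5.6947
y* = (k*)^α = 5.6947^0.33 ≈ 1.7754

y* = 1.78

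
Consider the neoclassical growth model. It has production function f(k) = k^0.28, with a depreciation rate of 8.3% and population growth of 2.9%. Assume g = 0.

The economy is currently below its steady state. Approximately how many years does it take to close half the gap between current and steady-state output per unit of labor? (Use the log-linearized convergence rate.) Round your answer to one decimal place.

Near the steady state the convergence rate is λ = (1 − α)(n + δ).
λ = (1 − 0.28) × 0.112 = 0.72 × 0.112 = 0.08064
Half-life = ln 2 / λ = 0.6931 / 0.08064 ≈ 8.59 years

t_½ ≈ 8.6 years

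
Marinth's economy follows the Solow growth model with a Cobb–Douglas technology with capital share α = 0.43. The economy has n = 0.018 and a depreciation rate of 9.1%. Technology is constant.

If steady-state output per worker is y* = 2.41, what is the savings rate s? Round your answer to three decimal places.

Steady state requires s·f(k) = (n + δ)·k, i.e. s·k^α = (n + δ)·k.
Since y* = [s/(n + δ)]^(α/(1−α)), we have s/(n + δ) = (y*)^((1−α)/α) = 2.41^1.3256 = 3.2092.
Therefore s = 3.2092 × (n + δ) = 3.2092 × 0.109 = 0.3498.

s ≈ 0.350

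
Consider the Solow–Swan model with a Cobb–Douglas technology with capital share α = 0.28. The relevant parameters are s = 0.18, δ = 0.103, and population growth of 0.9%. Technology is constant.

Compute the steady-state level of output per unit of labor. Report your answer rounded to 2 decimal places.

y* ≈ 1.20

Steady state requires s·f(k) = (n + δ)·k, i.e. s·k^α = (n + δ)·k.
Rearranging, k^(1−α) = s / (n + δ).
k^0.72 = 0.18 / (0.009 + 0.103) = 0.18 / 0.112 = 1.6071
k* = 1.6071^(1/0.72) ≈ 1.9327
y* = (k*)^α = 1.9327^0.28 ≈ 1.2026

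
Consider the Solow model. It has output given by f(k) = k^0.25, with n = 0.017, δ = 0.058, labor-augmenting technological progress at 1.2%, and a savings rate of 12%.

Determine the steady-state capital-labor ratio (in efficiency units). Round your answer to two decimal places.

k* ≈ 1.54

At the steady state, Δk = 0, so s·k^α = (n + g + δ)·k.
Dividing both sides by k: k^(1−α) = s / (n + g + δ).
k^0.75 = 0.12 / (0.017 + 0.012 + 0.058) = 0.12 / 0.087 = 1.3793
k* = 1.3793^(1/0.75) ≈ 1.5354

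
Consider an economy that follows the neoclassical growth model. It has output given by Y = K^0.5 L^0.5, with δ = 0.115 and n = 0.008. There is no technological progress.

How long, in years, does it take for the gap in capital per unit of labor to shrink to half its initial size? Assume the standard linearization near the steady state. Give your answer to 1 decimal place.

Near the steady state the convergence rate is λ = (1 − α)(n + δ).
λ = (1 − 0.5) × 0.123 = 0.5 × 0.123 = 0.0615
Half-life = ln 2 / λ = 0.6931 / 0.0615 ≈ 11.27 years

about 11.3 years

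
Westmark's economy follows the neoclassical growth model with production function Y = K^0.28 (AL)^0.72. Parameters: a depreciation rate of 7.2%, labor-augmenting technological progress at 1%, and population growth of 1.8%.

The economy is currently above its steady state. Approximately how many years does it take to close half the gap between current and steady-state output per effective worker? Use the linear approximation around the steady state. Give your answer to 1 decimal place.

half-life ≈ 9.6 years

Near the steady state the convergence rate is λ = (1 − α)(n + g + δ).
λ = (1 − 0.28) × 0.100 = 0.72 × 0.100 = 0.0720
Half-life = ln 2 / λ = 0.6931 / 0.0720 ≈ 9.63 years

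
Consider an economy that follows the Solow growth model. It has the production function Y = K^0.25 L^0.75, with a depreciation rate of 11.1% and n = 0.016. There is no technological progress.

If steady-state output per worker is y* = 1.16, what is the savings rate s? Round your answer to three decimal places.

At the steady state, Δk = 0, so s·k^α = (n + δ)·k.
Since y* = [s/(n + δ)]^(α/(1−α)), we have s/(n + δ) = (y*)^((1−α)/α) = 1.16^3 = 1.5609.
Therefore s = 1.5609 × (n + δ) = 1.5609 × 0.127 = 0.1982.

s ≈ 0.198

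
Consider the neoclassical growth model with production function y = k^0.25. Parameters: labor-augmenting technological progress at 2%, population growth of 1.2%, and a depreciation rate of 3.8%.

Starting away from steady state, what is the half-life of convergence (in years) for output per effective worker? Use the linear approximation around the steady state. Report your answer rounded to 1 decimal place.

half-life ≈ 13.2 years

Near the steady state the convergence rate is λ = (1 − α)(n + g + δ).
λ = (1 − 0.25) × 0.070 = 0.75 × 0.070 = 0.0525
Half-life = ln 2 / λ = 0.6931 / 0.0525 ≈ 13.20 years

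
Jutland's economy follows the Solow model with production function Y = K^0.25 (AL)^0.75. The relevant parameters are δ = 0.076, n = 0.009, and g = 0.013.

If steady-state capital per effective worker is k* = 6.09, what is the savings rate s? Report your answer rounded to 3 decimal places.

s ≈ 0.380

In steady state, investment equals break-even investment: s·k^α = (n + g + δ)·k.
So s / (n + g + δ) = (k*)^(1−α) = 6.09^0.75 = 3.8767.
Therefore s = 3.8767 × (n + g + δ) = 3.8767 × 0.098 = 0.3799.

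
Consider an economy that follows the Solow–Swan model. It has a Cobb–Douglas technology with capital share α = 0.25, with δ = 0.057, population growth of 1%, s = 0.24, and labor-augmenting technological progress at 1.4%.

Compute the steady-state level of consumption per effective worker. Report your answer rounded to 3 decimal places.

c* ≈ 1.092

At the steady state, Δk = 0, so s·k^α = (n + g + δ)·k.
Dividing both sides by k: k^(1−α) = s / (n + g + δ).
k^0.75 = 0.24 / (0.010 + 0.014 + 0.057) = 0.24 / 0.081 = 2.9630
k* = 2.9630^(1/0.75) ≈ 4.2557
y* = (k*)^α = 4.2557^0.25 ≈ 1.4363
c* = (1 − s)·y* = (1 − 0.24) × 1.4363 ≈ 1.0916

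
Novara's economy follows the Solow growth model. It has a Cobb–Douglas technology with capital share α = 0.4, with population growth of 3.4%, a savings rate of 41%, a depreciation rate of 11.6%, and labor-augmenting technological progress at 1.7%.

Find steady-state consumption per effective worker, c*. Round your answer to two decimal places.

c* = 1.07

At the steady state, Δk = 0, so s·k^α = (n + g + δ)·k.
Rearranging, k^(1−α) = s / (n + g + δ).
k^0.6 = 0.41 / (0.034 + 0.017 + 0.116) = 0.41 / 0.167 = 2.4551
k* = 2.4551^(1/0.6) ≈ 4.4680
y* = (k*)^α = 4.4680^0.4 ≈ 1.8199
c* = (1 − s)·y* = (1 − 0.41) × 1.8199 ≈ 1.0737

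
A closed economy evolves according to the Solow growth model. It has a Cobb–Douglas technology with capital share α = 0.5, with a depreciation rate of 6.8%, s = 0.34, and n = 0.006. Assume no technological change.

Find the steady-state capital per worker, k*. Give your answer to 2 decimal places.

Steady state requires s·f(k) = (n + δ)·k, i.e. s·k^α = (n + δ)·k.
Dividing both sides by k: k^(1−α) = s / (n + δ).
k^0.5 = 0.34 / (0.006 + 0.068) = 0.34 / 0.074 = 4.5946
k* = 4.5946^(1/0.5) ≈ 21.1103

k* ≈ 21.11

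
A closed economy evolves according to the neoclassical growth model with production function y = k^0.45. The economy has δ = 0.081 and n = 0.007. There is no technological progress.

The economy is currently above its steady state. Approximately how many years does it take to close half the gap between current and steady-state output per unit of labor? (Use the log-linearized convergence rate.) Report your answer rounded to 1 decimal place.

half-life ≈ 14.3 years

Near the steady state the convergence rate is λ = (1 − α)(n + δ).
λ = (1 − 0.45) × 0.088 = 0.55 × 0.088 = 0.0484
Half-life = ln 2 / λ = 0.6931 / 0.0484 ≈ 14.32 years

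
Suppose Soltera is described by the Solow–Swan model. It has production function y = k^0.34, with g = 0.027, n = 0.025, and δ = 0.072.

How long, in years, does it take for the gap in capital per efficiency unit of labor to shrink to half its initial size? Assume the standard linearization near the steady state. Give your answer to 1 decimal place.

t_½ ≈ 8.5 years

Near the steady state the convergence rate is λ = (1 − α)(n + g + δ).
λ = (1 − 0.34) × 0.124 = 0.66 × 0.124 = 0.08184
Half-life = ln 2 / λ = 0.6931 / 0.08184 ≈ 8.47 years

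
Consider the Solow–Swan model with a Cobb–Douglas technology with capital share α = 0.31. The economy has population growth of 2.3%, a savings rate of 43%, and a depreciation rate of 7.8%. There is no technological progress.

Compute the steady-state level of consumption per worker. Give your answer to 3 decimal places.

Steady state requires s·f(k) = (n + δ)·k, i.e. s·k^α = (n + δ)·k.
Rearranging, k^(1−α) = s / (n + δ).
k^0.69 = 0.43 / (0.023 + 0.078) = 0.43 / 0.101 = 4.2574
k* = 4.2574^(1/0.69) ≈ 8.1621
y* = (k*)^α = 8.1621^0.31 ≈ 1.9172
c* = (1 − s)·y* = (1 − 0.43) × 1.9172 ≈ 1.0928

c* ≈ 1.093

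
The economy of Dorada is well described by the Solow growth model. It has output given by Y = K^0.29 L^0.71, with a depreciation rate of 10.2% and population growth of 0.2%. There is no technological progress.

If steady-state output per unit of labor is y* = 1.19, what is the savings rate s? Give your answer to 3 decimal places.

s ≈ 0.159

At the steady state, Δk = 0, so s·k^α = (n + δ)·k.
Since y* = [s/(n + δ)]^(α/(1−α)), we have s/(n + δ) = (y*)^((1−α)/α) = 1.19^2.4483 = 1.5310.
Therefore s = 1.5310 × (n + δ) = 1.5310 × 0.104 = 0.1592.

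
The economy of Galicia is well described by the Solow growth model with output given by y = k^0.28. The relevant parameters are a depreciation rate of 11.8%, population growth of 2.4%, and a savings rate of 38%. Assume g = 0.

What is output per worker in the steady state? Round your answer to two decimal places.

y* = 1.47

In steady state, investment equals break-even investment: s·k^α = (n + δ)·k.
Rearranging, k^(1−α) = s / (n + δ).
k^0.72 = 0.38 / (0.024 + 0.118) = 0.38 / 0.142 = 2.6761
k* = 2.6761^(1/0.72) ≈ 3.9242
y* = (k*)^α = 3.9242^0.28 ≈ 1.4664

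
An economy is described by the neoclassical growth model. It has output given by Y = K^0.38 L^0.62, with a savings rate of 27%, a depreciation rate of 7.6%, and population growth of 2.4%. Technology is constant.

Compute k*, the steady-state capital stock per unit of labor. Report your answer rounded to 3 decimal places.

Steady state requires s·f(k) = (n + δ)·k, i.e. s·k^α = (n + δ)·k.
Rearranging, k^(1−α) = s / (n + δ).
k^0.62 = 0.27 / (0.024 + 0.076) = 0.27 / 0.100 = 2.7000
k* = 2.7000^(1/0.62) ≈ 4.9630

k* = 4.963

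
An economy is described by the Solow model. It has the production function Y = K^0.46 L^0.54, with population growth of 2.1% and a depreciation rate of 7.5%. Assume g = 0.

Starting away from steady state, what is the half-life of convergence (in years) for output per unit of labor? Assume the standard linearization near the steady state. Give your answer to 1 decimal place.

about 13.4 years

Near the steady state the convergence rate is λ = (1 − α)(n + δ).
λ = (1 − 0.46) × 0.096 = 0.54 × 0.096 = 0.05184
Half-life = ln 2 / λ = 0.6931 / 0.05184 ≈ 13.37 years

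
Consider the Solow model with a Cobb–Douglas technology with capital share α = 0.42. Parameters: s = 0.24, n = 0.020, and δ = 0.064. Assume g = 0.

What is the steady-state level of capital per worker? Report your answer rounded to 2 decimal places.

k* = 6.11

Steady state requires s·f(k) = (n + δ)·k, i.e. s·k^α = (n + δ)·k.
Rearranging, k^(1−α) = s / (n + δ).
k^0.58 = 0.24 / (0.020 + 0.064) = 0.24 / 0.084 = 2.8571
k* = 2.8571^(1/0.58) ≈ 6.1105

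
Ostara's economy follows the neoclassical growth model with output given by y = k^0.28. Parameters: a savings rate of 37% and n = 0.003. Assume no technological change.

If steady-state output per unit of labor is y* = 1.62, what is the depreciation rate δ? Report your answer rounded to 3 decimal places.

δ ≈ 0.104

Steady state requires s·f(k) = (n + δ)·k, i.e. s·k^α = (n + δ)·k.
Since y* = [s/(n + δ)]^(α/(1−α)), we have s/(n + δ) = (y*)^((1−α)/α) = 1.62^2.5714 = 3.4574.
Therefore n + δ = s / 3.4574 = 0.37 / 3.4574 = 0.1070, so δ = 0.1070 − 0.003 = 0.1040.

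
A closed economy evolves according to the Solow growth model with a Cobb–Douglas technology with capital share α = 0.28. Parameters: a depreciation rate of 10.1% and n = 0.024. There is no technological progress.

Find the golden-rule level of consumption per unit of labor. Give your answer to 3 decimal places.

At the golden rule, f'(k) = n + δ, so α·k^(α−1) = n + δ and k_gold = (α/(n + δ))^(1/(1−α)).
k_gold = (0.28/0.125)^(1/0.72) = 2.2400^1.3889 ≈ 3.0652
c_gold = f(k_gold) − (n + δ)·k_gold = 1.3684 − 0.125×3.0652 ≈ 0.9853

c_gold ≈ 0.985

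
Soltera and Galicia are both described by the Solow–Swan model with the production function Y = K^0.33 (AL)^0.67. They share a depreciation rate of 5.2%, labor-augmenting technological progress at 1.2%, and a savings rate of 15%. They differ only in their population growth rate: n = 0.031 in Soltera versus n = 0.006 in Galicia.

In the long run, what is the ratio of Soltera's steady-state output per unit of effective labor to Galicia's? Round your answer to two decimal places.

Steady-state y* = [s/(n + g + δ)]^(α/(1−α)), so the ratio is [ (s_S/(n + g + δ)_S) / (s_G/(n + g + δ)_G) ]^0.4925.
s_S/(n + g + δ)_S = 0.15/0.095 = 1.5789; s_G/(n + g + δ)_G = 0.15/0.070 = 2.1429.
Ratio = (1.5789/2.1429)^0.4925 = 0.7368^0.4925 ≈ 0.8603

ratio ≈ 0.86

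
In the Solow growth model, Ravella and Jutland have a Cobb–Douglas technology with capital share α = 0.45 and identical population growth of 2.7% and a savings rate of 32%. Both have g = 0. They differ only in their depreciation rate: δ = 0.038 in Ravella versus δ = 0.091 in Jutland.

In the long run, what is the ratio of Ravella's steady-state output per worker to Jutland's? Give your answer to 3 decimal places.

y*_R / y*_J ≈ 1.629

Steady-state y* = [s/(n + δ)]^(α/(1−α)), so the ratio is [ (s_R/(n + δ)_R) / (s_J/(n + δ)_J) ]^0.8182.
s_R/(n + δ)_R = 0.32/0.065 = 4.9231; s_J/(n + δ)_J = 0.32/0.118 = 2.7119.
Ratio = (4.9231/2.7119)^0.8182 = 1.8154^0.8182 ≈ 1.6289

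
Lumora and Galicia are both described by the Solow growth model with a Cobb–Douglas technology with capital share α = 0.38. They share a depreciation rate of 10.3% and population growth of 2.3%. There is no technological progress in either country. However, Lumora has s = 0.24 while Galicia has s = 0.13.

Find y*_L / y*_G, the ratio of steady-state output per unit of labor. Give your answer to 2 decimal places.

Steady-state y* = [s/(n + δ)]^(α/(1−α)), so the ratio is [ (s_L/(n + δ)_L) / (s_G/(n + δ)_G) ]^0.6129.
s_L/(n + δ)_L = 0.24/0.126 = 1.9048; s_G/(n + δ)_G = 0.13/0.126 = 1.0317.
Ratio = (1.9048/1.0317)^0.6129 = 1.8463^0.6129 ≈ 1.4562

y*_L / y*_G ≈ 1.46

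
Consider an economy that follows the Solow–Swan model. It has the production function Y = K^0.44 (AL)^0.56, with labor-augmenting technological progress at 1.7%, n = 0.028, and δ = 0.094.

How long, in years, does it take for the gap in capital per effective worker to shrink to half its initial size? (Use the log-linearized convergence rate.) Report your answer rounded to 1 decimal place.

Near the steady state the convergence rate is λ = (1 − α)(n + g + δ).
λ = (1 − 0.44) × 0.139 = 0.56 × 0.139 = 0.07784
Half-life = ln 2 / λ = 0.6931 / 0.07784 ≈ 8.90 years

about 8.9 years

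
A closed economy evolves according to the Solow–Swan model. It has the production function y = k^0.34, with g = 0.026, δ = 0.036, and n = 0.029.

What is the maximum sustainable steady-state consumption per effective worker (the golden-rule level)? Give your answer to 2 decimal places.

c_gold ≈ 1.30

At the golden rule, f'(k) = n + g + δ, so α·k^(α−1) = n + g + δ and k_gold = (α/(n + g + δ))^(1/(1−α)).
k_gold = (0.34/0.091)^(1/0.66) = 3.7363^1.5152 ≈ 7.3682
c_gold = f(k_gold) − (n + g + δ)·k_gold = 1.9720 − 0.091×7.3682 ≈ 1.3015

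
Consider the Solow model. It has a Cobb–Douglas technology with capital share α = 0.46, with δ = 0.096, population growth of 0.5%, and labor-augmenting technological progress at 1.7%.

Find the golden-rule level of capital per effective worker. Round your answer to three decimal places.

k_gold ≈ 12.423

The golden rule sets f'(k) = n + g + δ, i.e. α·k^(α−1) = n + g + δ.
So k^(1−α) = α / (n + g + δ) = 0.46 / 0.118 = 3.8983.
k_gold = 3.8983^(1/0.54) ≈ 12.4226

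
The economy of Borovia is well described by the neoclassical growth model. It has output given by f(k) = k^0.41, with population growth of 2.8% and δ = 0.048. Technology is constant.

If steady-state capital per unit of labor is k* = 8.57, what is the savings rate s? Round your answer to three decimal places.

s ≈ 0.270

In steady state, investment equals break-even investment: s·k^α = (n + δ)·k.
So s / (n + δ) = (k*)^(1−α) = 8.57^0.59 = 3.5519.
Therefore s = 3.5519 × (n + δ) = 3.5519 × 0.076 = 0.2699.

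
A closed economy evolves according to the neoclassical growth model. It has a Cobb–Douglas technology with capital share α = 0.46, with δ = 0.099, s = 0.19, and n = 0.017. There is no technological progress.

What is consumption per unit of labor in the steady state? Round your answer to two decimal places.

c* = 1.23

At the steady state, Δk = 0, so s·k^α = (n + δ)·k.
Rearranging, k^(1−α) = s / (n + δ).
k^0.54 = 0.19 / (0.017 + 0.099) = 0.19 / 0.116 = 1.6379
k* = 1.6379^(1/0.54) ≈ 2.4936
y* = (k*)^α = 2.4936^0.46 ≈ 1.5224
c* = (1 − s)·y* = (1 − 0.19) × 1.5224 ≈ 1.2331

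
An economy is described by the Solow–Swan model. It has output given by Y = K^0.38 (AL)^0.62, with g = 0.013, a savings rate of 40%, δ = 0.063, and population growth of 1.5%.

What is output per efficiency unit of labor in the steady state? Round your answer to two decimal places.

In steady state, investment equals break-even investment: s·k^α = (n + g + δ)·k.
Rearranging, k^(1−α) = s / (n + g + δ).
k^0.62 = 0.40 / (0.015 + 0.013 + 0.063) = 0.40 / 0.091 = 4.3956
k* = 4.3956^(1/0.62) ≈ 10.8925
y* = (k*)^α = 10.8925^0.38 ≈ 2.4780

y* ≈ 2.48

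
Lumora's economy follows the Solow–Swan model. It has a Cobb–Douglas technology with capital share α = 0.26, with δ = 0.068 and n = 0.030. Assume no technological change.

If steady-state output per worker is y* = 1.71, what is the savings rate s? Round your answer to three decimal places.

At the steady state, Δk = 0, so s·k^α = (n + δ)·k.
Since y* = [s/(n + δ)]^(α/(1−α)), we have s/(n + δ) = (y*)^((1−α)/α) = 1.71^2.8462 = 4.6042.
Therefore s = 4.6042 × (n + δ) = 4.6042 × 0.098 = 0.4512.

s ≈ 0.451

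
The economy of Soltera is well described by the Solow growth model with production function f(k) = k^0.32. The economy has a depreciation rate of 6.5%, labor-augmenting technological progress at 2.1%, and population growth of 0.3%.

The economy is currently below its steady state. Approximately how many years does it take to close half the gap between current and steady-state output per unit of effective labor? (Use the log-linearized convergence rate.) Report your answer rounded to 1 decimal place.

t_½ ≈ 11.5 years

Near the steady state the convergence rate is λ = (1 − α)(n + g + δ).
λ = (1 − 0.32) × 0.089 = 0.68 × 0.089 = 0.06052
Half-life = ln 2 / λ = 0.6931 / 0.06052 ≈ 11.45 years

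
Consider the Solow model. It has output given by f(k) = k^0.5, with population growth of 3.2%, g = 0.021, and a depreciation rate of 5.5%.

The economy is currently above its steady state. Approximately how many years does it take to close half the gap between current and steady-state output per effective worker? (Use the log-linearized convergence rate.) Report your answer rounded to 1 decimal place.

Near the steady state the convergence rate is λ = (1 − α)(n + g + δ).
λ = (1 − 0.5) × 0.108 = 0.5 × 0.108 = 0.0540
Half-life = ln 2 / λ = 0.6931 / 0.0540 ≈ 12.84 years

half-life ≈ 12.8 years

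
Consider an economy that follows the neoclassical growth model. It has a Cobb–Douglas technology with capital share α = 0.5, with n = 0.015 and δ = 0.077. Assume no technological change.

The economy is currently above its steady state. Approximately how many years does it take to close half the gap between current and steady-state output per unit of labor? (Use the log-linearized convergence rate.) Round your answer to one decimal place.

Near the steady state the convergence rate is λ = (1 − α)(n + δ).
λ = (1 − 0.5) × 0.092 = 0.5 × 0.092 = 0.0460
Half-life = ln 2 / λ = 0.6931 / 0.0460 ≈ 15.07 years

about 15.1 years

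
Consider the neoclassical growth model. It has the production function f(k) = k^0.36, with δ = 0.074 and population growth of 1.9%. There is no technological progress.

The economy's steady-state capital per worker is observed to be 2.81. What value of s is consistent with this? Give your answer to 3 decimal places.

s ≈ 0.180

At the steady state, Δk = 0, so s·k^α = (n + δ)·k.
So s / (n + δ) = (k*)^(1−α) = 2.81^0.64 = 1.9372.
Therefore s = 1.9372 × (n + δ) = 1.9372 × 0.093 = 0.1802.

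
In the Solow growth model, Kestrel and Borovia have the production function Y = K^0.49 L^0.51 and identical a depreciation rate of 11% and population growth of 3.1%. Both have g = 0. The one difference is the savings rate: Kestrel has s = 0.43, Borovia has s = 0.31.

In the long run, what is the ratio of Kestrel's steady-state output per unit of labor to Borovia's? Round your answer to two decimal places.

y*_K / y*_B ≈ 1.37

Steady-state y* = [s/(n + δ)]^(α/(1−α)), so the ratio is [ (s_K/(n + δ)_K) / (s_B/(n + δ)_B) ]^0.9608.
s_K/(n + δ)_K = 0.43/0.141 = 3.0496; s_B/(n + δ)_B = 0.31/0.141 = 2.1986.
Ratio = (3.0496/2.1986)^0.9608 = 1.3871^0.9608 ≈ 1.3694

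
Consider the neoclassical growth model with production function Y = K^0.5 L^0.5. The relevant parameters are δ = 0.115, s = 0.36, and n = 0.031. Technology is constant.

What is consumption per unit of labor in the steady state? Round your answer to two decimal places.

Steady state requires s·f(k) = (n + δ)·k, i.e. s·k^α = (n + δ)·k.
Dividing both sides by k: k^(1−α) = s / (n + δ).
k^0.5 = 0.36 / (0.031 + 0.115) = 0.36 / 0.146 = 2.4658
k* = 2.4658^(1/0.5) ≈ 6.0802
y* = (k*)^α = 6.0802^0.5 ≈ 2.4658
c* = (1 − s)·y* = (1 − 0.36) × 2.4658 ≈ 1.5781

c* ≈ 1.58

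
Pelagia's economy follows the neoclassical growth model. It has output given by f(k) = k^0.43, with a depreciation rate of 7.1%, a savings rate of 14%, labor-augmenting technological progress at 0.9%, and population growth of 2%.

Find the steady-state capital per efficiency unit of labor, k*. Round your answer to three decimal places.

k* ≈ 1.805

Steady state requires s·f(k) = (n + g + δ)·k, i.e. s·k^α = (n + g + δ)·k.
Rearranging, k^(1−α) = s / (n + g + δ).
k^0.57 = 0.14 / (0.020 + 0.009 + 0.071) = 0.14 / 0.100 = 1.4000
k* = 1.4000^(1/0.57) ≈ 1.8045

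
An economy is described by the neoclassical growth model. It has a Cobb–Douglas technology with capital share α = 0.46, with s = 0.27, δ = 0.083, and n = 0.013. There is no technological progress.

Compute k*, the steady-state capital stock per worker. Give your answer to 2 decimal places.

At the steady state, Δk = 0, so s·k^α = (n + δ)·k.
Dividing both sides by k: k^(1−α) = s / (n + δ).
k^0.54 = 0.27 / (0.013 + 0.083) = 0.27 / 0.096 = 2.8125
k* = 2.8125^(1/0.54) ≈ 6.7866

k* = 6.79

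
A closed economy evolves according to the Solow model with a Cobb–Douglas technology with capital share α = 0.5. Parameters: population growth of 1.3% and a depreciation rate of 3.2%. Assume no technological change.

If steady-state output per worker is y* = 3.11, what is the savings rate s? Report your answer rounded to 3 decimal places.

At the steady state, Δk = 0, so s·k^α = (n + δ)·k.
Since y* = [s/(n + δ)]^(α/(1−α)), we have s/(n + δ) = (y*)^((1−α)/α) = 3.11^1 = 3.1100.
Therefore s = 3.1100 × (n + δ) = 3.1100 × 0.045 = 0.1400.

s ≈ 0.140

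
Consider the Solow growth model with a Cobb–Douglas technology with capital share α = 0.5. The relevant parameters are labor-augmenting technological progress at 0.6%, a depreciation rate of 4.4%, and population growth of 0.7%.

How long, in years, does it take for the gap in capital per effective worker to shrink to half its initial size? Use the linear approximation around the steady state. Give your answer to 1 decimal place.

Near the steady state the convergence rate is λ = (1 − α)(n + g + δ).
λ = (1 − 0.5) × 0.057 = 0.5 × 0.057 = 0.0285
Half-life = ln 2 / λ = 0.6931 / 0.0285 ≈ 24.32 years

half-life ≈ 24.3 years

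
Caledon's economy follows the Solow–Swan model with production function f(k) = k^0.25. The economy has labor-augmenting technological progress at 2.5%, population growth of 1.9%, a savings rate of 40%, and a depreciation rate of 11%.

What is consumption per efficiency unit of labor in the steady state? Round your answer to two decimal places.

Steady state requires s·f(k) = (n + g + δ)·k, i.e. s·k^α = (n + g + δ)·k.
Rearranging, k^(1−α) = s / (n + g + δ).
k^0.75 = 0.40 / (0.019 + 0.025 + 0.110) = 0.40 / 0.154 = 2.5974
k* = 2.5974^(1/0.75) ≈ 3.5704
y* = (k*)^α = 3.5704^0.25 ≈ 1.3746
c* = (1 − s)·y* = (1 − 0.40) × 1.3746 ≈ 0.8248

c* ≈ 0.82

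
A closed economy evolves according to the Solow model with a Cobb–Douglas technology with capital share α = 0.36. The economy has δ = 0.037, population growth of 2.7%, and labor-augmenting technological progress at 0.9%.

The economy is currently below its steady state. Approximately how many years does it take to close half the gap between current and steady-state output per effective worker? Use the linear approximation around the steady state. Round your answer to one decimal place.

Near the steady state the convergence rate is λ = (1 − α)(n + g + δ).
λ = (1 − 0.36) × 0.073 = 0.64 × 0.073 = 0.04672
Half-life = ln 2 / λ = 0.6931 / 0.04672 ≈ 14.84 years

t_½ ≈ 14.8 years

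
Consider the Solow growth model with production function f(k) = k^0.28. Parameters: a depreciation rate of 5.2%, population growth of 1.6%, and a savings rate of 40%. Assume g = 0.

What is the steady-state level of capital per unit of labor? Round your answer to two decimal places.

In steady state, investment equals break-even investment: s·k^α = (n + δ)·k.
Dividing both sides by k: k^(1−α) = s / (n + δ).
k^0.72 = 0.40 / (0.016 + 0.052) = 0.40 / 0.068 = 5.8824
k* = 5.8824^(1/0.72) ≈ 11.7173

k* ≈ 11.72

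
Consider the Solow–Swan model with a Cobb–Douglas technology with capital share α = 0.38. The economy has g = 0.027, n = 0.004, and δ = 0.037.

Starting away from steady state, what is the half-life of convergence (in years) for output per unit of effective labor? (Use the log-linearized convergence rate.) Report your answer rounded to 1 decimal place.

Near the steady state the convergence rate is λ = (1 − α)(n + g + δ).
λ = (1 − 0.38) × 0.068 = 0.62 × 0.068 = 0.04216
Half-life = ln 2 / λ = 0.6931 / 0.04216 ≈ 16.44 years

about 16.4 years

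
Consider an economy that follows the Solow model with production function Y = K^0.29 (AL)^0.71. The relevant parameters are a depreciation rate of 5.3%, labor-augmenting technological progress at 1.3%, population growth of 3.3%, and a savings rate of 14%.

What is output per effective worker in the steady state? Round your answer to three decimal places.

y* ≈ 1.152

Steady state requires s·f(k) = (n + g + δ)·k, i.e. s·k^α = (n + g + δ)·k.
Rearranging, k^(1−α) = s / (n + g + δ).
k^0.71 = 0.14 / (0.033 + 0.013 + 0.053) = 0.14 / 0.099 = 1.4141
k* = 1.4141^(1/0.71) ≈ 1.6291
y* = (k*)^α = 1.6291^0.29 ≈ 1.1520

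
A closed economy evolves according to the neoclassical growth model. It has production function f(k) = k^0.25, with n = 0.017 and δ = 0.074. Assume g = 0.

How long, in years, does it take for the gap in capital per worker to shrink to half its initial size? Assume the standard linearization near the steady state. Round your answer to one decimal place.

about 10.2 years

Near the steady state the convergence rate is λ = (1 − α)(n + δ).
λ = (1 − 0.25) × 0.091 = 0.75 × 0.091 = 0.06825
Half-life = ln 2 / λ = 0.6931 / 0.06825 ≈ 10.16 years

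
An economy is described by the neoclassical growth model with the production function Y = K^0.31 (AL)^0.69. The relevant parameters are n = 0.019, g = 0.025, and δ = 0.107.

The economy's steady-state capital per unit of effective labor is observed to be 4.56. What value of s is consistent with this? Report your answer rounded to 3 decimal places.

s ≈ 0.430

In steady state, investment equals break-even investment: s·k^α = (n + g + δ)·k.
So s / (n + g + δ) = (k*)^(1−α) = 4.56^0.69 = 2.8490.
Therefore s = 2.8490 × (n + g + δ) = 2.8490 × 0.151 = 0.4302.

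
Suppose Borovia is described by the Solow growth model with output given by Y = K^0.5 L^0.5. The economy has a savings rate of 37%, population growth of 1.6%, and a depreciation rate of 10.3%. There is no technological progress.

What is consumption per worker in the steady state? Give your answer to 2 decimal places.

c* = 1.96

In steady state, investment equals break-even investment: s·k^α = (n + δ)·k.
Rearranging, k^(1−α) = s / (n + δ).
k^0.5 = 0.37 / (0.016 + 0.103) = 0.37 / 0.119 = 3.1092
k* = 3.1092^(1/0.5) ≈ 9.6671
y* = (k*)^α = 9.6671^0.5 ≈ 3.1092
c* = (1 − s)·y* = (1 − 0.37) × 3.1092 ≈ 1.9588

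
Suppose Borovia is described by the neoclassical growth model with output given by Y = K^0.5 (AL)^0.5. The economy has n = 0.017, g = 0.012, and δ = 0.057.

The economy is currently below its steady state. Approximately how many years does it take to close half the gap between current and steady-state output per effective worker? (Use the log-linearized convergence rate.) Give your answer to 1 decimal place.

Near the steady state the convergence rate is λ = (1 − α)(n + g + δ).
λ = (1 − 0.5) × 0.086 = 0.5 × 0.086 = 0.0430
Half-life = ln 2 / λ = 0.6931 / 0.0430 ≈ 16.12 years

half-life ≈ 16.1 years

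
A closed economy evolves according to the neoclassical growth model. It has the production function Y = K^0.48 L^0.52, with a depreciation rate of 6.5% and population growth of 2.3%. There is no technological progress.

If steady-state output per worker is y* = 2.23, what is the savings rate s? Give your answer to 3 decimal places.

s ≈ 0.210

At the steady state, Δk = 0, so s·k^α = (n + δ)·k.
Since y* = [s/(n + δ)]^(α/(1−α)), we have s/(n + δ) = (y*)^((1−α)/α) = 2.23^1.0833 = 2.3841.
Therefore s = 2.3841 × (n + δ) = 2.3841 × 0.088 = 0.2098.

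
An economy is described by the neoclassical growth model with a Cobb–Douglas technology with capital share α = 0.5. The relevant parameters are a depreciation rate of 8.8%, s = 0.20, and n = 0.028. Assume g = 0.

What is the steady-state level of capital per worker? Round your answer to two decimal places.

k* ≈ 2.97

In steady state, investment equals break-even investment: s·k^α = (n + δ)·k.
Rearranging, k^(1−α) = s / (n + δ).
k^0.5 = 0.20 / (0.028 + 0.088) = 0.20 / 0.116 = 1.7241
k* = 1.7241^(1/0.5) ≈ 2.9725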